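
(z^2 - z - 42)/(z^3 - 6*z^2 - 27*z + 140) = (z + 6)/(z^2 + z - 20)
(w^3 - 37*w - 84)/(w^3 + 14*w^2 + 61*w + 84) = (w - 7)/(w + 7)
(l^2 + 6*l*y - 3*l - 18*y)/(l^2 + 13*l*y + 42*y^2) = (l - 3)/(l + 7*y)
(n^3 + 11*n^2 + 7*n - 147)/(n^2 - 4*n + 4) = (n^3 + 11*n^2 + 7*n - 147)/(n^2 - 4*n + 4)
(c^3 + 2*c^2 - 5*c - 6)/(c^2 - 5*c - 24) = (c^2 - c - 2)/(c - 8)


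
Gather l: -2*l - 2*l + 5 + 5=10 - 4*l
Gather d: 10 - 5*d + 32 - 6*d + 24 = 66 - 11*d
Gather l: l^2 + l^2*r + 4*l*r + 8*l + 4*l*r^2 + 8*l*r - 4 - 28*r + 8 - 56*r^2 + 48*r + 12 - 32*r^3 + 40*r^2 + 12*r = l^2*(r + 1) + l*(4*r^2 + 12*r + 8) - 32*r^3 - 16*r^2 + 32*r + 16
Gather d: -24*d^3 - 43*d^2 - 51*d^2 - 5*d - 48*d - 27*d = -24*d^3 - 94*d^2 - 80*d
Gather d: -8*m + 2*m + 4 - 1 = 3 - 6*m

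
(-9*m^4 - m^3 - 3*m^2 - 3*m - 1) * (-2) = 18*m^4 + 2*m^3 + 6*m^2 + 6*m + 2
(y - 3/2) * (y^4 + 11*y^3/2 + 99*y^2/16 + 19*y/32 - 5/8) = y^5 + 4*y^4 - 33*y^3/16 - 139*y^2/16 - 97*y/64 + 15/16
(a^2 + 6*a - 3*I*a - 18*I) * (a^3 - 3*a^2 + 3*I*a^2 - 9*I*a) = a^5 + 3*a^4 - 9*a^3 + 27*a^2 - 162*a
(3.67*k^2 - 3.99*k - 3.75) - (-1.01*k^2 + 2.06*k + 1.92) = 4.68*k^2 - 6.05*k - 5.67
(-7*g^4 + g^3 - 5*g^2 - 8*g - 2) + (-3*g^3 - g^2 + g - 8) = -7*g^4 - 2*g^3 - 6*g^2 - 7*g - 10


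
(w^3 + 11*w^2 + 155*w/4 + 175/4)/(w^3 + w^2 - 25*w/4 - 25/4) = (2*w^2 + 17*w + 35)/(2*w^2 - 3*w - 5)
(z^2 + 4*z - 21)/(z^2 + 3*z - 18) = (z + 7)/(z + 6)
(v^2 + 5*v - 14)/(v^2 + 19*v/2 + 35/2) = 2*(v - 2)/(2*v + 5)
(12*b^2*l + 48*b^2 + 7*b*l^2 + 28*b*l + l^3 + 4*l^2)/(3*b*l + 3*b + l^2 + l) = (4*b*l + 16*b + l^2 + 4*l)/(l + 1)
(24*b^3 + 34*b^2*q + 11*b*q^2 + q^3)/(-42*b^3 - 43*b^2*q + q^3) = (4*b + q)/(-7*b + q)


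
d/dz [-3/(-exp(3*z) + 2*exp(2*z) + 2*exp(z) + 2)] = (-9*exp(2*z) + 12*exp(z) + 6)*exp(z)/(-exp(3*z) + 2*exp(2*z) + 2*exp(z) + 2)^2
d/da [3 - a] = -1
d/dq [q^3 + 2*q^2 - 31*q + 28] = 3*q^2 + 4*q - 31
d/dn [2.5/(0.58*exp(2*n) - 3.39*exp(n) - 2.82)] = (8.475 - 2.9*exp(n))*exp(n)/(-0.58*exp(2*n) + 3.39*exp(n) + 2.82)^2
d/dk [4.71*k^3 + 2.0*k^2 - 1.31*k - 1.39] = 14.13*k^2 + 4.0*k - 1.31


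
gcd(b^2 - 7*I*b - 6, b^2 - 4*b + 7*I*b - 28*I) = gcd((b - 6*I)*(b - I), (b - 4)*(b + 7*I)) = 1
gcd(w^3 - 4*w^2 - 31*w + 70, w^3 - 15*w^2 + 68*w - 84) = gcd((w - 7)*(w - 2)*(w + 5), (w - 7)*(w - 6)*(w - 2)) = w^2 - 9*w + 14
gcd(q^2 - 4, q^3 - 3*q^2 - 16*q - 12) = q + 2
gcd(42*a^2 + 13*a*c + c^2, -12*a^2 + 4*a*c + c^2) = 6*a + c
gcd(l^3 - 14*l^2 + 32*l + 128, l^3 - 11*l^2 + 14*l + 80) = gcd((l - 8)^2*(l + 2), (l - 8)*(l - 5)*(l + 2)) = l^2 - 6*l - 16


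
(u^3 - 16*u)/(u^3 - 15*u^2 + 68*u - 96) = u*(u + 4)/(u^2 - 11*u + 24)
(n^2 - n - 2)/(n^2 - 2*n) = (n + 1)/n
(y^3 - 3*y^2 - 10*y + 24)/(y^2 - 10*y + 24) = (y^2 + y - 6)/(y - 6)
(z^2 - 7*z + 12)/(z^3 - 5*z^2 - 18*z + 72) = (z - 4)/(z^2 - 2*z - 24)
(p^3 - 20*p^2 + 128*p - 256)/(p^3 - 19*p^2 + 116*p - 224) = (p - 8)/(p - 7)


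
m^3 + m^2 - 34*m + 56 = (m - 4)*(m - 2)*(m + 7)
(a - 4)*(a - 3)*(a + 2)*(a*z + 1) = a^4*z - 5*a^3*z + a^3 - 2*a^2*z - 5*a^2 + 24*a*z - 2*a + 24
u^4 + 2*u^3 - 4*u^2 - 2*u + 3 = (u - 1)^2*(u + 1)*(u + 3)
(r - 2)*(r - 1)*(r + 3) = r^3 - 7*r + 6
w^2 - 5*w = w*(w - 5)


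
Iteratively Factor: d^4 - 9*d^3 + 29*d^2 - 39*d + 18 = (d - 2)*(d^3 - 7*d^2 + 15*d - 9) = (d - 3)*(d - 2)*(d^2 - 4*d + 3) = (d - 3)*(d - 2)*(d - 1)*(d - 3)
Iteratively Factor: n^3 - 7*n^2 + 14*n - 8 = (n - 2)*(n^2 - 5*n + 4) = (n - 2)*(n - 1)*(n - 4)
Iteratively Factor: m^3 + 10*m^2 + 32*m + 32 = (m + 2)*(m^2 + 8*m + 16) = (m + 2)*(m + 4)*(m + 4)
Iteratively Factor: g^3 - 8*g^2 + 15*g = (g - 3)*(g^2 - 5*g) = g*(g - 3)*(g - 5)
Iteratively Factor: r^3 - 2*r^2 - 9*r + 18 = (r - 3)*(r^2 + r - 6) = (r - 3)*(r + 3)*(r - 2)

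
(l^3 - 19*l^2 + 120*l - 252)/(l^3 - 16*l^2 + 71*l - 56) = (l^2 - 12*l + 36)/(l^2 - 9*l + 8)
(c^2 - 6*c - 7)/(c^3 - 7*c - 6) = (c - 7)/(c^2 - c - 6)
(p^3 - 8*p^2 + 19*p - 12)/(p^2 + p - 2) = (p^2 - 7*p + 12)/(p + 2)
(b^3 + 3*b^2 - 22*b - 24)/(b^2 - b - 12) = (b^2 + 7*b + 6)/(b + 3)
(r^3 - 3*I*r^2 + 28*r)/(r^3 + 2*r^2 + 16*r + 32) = r*(r - 7*I)/(r^2 + 2*r*(1 - 2*I) - 8*I)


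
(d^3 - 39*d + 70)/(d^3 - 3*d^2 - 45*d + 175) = (d - 2)/(d - 5)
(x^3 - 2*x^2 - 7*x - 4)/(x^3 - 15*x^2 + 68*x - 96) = (x^2 + 2*x + 1)/(x^2 - 11*x + 24)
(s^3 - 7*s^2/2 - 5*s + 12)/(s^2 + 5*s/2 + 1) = (2*s^2 - 11*s + 12)/(2*s + 1)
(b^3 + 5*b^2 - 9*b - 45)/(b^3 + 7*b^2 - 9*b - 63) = (b + 5)/(b + 7)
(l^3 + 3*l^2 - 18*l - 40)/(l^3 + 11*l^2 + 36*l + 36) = (l^2 + l - 20)/(l^2 + 9*l + 18)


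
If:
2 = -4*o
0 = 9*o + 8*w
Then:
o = -1/2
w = 9/16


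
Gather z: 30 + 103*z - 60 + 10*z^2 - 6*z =10*z^2 + 97*z - 30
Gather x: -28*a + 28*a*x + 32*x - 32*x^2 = -28*a - 32*x^2 + x*(28*a + 32)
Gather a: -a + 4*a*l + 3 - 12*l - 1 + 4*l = a*(4*l - 1) - 8*l + 2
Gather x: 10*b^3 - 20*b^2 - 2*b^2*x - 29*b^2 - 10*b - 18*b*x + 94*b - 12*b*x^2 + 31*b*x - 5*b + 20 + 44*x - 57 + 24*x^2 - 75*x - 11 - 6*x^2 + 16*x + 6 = 10*b^3 - 49*b^2 + 79*b + x^2*(18 - 12*b) + x*(-2*b^2 + 13*b - 15) - 42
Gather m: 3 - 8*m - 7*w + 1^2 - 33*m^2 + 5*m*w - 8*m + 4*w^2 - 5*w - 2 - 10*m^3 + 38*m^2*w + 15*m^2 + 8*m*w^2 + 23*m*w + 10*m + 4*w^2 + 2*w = -10*m^3 + m^2*(38*w - 18) + m*(8*w^2 + 28*w - 6) + 8*w^2 - 10*w + 2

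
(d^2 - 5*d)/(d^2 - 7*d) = (d - 5)/(d - 7)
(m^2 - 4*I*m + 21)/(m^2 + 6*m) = (m^2 - 4*I*m + 21)/(m*(m + 6))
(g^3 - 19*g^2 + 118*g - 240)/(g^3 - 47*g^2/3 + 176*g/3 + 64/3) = 3*(g^2 - 11*g + 30)/(3*g^2 - 23*g - 8)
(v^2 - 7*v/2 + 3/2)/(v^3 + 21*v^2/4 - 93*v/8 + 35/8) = 4*(v - 3)/(4*v^2 + 23*v - 35)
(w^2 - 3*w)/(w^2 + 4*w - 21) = w/(w + 7)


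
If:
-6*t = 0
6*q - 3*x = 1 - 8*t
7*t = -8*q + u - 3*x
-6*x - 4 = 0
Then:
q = -1/6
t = 0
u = -10/3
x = -2/3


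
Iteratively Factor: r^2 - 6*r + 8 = (r - 2)*(r - 4)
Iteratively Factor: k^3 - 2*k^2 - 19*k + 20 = (k - 1)*(k^2 - k - 20) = (k - 5)*(k - 1)*(k + 4)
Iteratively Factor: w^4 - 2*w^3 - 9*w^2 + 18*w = (w - 3)*(w^3 + w^2 - 6*w) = (w - 3)*(w - 2)*(w^2 + 3*w) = (w - 3)*(w - 2)*(w + 3)*(w)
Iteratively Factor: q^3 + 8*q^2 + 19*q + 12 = (q + 4)*(q^2 + 4*q + 3) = (q + 3)*(q + 4)*(q + 1)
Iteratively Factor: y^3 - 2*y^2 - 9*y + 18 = (y - 2)*(y^2 - 9) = (y - 3)*(y - 2)*(y + 3)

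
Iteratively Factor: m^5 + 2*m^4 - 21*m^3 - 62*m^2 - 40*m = (m)*(m^4 + 2*m^3 - 21*m^2 - 62*m - 40) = m*(m + 2)*(m^3 - 21*m - 20) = m*(m - 5)*(m + 2)*(m^2 + 5*m + 4) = m*(m - 5)*(m + 2)*(m + 4)*(m + 1)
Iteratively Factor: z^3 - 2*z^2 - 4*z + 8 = (z - 2)*(z^2 - 4) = (z - 2)^2*(z + 2)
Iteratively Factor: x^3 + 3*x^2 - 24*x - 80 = (x + 4)*(x^2 - x - 20) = (x - 5)*(x + 4)*(x + 4)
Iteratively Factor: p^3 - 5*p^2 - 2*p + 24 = (p + 2)*(p^2 - 7*p + 12) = (p - 4)*(p + 2)*(p - 3)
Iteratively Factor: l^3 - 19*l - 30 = (l - 5)*(l^2 + 5*l + 6) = (l - 5)*(l + 2)*(l + 3)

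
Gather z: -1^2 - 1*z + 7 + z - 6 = 0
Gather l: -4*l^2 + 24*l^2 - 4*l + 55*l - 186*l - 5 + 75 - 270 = 20*l^2 - 135*l - 200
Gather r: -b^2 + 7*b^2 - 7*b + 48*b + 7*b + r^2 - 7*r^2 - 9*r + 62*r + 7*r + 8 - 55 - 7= 6*b^2 + 48*b - 6*r^2 + 60*r - 54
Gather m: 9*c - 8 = 9*c - 8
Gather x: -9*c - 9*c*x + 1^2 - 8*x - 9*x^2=-9*c - 9*x^2 + x*(-9*c - 8) + 1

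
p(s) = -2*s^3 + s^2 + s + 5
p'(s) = -6*s^2 + 2*s + 1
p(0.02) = 5.02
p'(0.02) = 1.04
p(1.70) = -0.24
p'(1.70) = -12.94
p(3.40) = -58.65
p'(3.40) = -61.56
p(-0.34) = 4.85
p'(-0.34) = -0.37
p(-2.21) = 29.26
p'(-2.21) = -32.72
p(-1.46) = 11.90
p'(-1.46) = -14.71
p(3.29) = -52.11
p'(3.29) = -57.36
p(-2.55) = 42.12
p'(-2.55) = -43.12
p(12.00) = -3295.00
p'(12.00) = -839.00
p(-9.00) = 1535.00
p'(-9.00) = -503.00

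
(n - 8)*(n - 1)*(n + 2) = n^3 - 7*n^2 - 10*n + 16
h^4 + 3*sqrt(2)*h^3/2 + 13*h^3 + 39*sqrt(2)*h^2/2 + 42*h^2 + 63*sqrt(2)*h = h*(h + 6)*(h + 7)*(h + 3*sqrt(2)/2)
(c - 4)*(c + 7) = c^2 + 3*c - 28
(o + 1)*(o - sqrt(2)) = o^2 - sqrt(2)*o + o - sqrt(2)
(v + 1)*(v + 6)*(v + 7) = v^3 + 14*v^2 + 55*v + 42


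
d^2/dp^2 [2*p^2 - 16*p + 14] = 4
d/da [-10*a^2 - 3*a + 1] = -20*a - 3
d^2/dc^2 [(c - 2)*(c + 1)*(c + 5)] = 6*c + 8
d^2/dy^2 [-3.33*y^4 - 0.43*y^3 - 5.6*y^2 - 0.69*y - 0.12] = -39.96*y^2 - 2.58*y - 11.2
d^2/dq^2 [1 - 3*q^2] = -6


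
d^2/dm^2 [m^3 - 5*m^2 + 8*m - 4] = 6*m - 10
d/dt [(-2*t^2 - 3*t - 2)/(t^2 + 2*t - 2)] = (-t^2 + 12*t + 10)/(t^4 + 4*t^3 - 8*t + 4)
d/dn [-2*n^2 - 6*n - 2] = -4*n - 6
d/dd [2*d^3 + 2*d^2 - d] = 6*d^2 + 4*d - 1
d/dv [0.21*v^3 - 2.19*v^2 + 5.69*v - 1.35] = 0.63*v^2 - 4.38*v + 5.69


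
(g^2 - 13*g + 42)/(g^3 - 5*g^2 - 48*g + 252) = (g - 7)/(g^2 + g - 42)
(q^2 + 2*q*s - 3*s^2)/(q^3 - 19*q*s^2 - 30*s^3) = (q - s)/(q^2 - 3*q*s - 10*s^2)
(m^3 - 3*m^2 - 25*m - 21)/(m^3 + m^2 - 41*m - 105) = (m + 1)/(m + 5)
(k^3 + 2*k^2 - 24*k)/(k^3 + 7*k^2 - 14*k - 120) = k/(k + 5)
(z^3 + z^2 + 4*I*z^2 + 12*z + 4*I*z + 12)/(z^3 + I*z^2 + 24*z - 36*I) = (z + 1)/(z - 3*I)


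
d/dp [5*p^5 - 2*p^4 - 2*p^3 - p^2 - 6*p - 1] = 25*p^4 - 8*p^3 - 6*p^2 - 2*p - 6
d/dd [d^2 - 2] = 2*d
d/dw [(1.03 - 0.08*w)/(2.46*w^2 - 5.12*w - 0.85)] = (0.1968*w^2 - 5.0676*w + 5.3416)/(6.0516*w^4 - 25.1904*w^3 + 22.0324*w^2 + 8.704*w + 0.7225)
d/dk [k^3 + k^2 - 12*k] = 3*k^2 + 2*k - 12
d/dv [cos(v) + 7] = -sin(v)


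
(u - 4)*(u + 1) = u^2 - 3*u - 4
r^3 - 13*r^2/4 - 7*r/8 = r*(r - 7/2)*(r + 1/4)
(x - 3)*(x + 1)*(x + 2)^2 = x^4 + 2*x^3 - 7*x^2 - 20*x - 12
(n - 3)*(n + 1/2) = n^2 - 5*n/2 - 3/2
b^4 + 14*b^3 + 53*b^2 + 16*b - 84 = (b - 1)*(b + 2)*(b + 6)*(b + 7)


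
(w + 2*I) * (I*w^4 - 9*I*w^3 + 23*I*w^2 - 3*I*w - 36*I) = I*w^5 - 2*w^4 - 9*I*w^4 + 18*w^3 + 23*I*w^3 - 46*w^2 - 3*I*w^2 + 6*w - 36*I*w + 72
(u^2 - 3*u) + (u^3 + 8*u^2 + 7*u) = u^3 + 9*u^2 + 4*u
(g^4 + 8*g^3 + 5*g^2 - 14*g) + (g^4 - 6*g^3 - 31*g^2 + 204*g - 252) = 2*g^4 + 2*g^3 - 26*g^2 + 190*g - 252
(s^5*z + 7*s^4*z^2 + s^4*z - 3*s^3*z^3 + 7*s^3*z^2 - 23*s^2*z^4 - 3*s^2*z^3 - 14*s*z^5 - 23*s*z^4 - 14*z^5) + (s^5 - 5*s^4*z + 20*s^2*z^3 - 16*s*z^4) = s^5*z + s^5 + 7*s^4*z^2 - 4*s^4*z - 3*s^3*z^3 + 7*s^3*z^2 - 23*s^2*z^4 + 17*s^2*z^3 - 14*s*z^5 - 39*s*z^4 - 14*z^5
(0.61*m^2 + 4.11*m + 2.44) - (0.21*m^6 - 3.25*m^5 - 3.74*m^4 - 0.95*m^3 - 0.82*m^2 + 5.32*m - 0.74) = -0.21*m^6 + 3.25*m^5 + 3.74*m^4 + 0.95*m^3 + 1.43*m^2 - 1.21*m + 3.18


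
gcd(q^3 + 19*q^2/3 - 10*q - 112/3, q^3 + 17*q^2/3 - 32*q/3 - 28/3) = q + 7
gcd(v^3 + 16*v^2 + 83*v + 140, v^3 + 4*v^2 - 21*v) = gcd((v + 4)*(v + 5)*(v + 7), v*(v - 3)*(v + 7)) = v + 7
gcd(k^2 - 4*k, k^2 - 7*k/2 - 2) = k - 4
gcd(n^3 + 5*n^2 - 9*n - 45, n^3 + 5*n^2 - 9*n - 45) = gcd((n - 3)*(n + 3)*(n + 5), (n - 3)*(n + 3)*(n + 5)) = n^3 + 5*n^2 - 9*n - 45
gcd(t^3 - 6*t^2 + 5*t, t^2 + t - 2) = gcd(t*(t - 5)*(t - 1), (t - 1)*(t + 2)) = t - 1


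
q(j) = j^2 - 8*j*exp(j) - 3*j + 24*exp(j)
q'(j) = -8*j*exp(j) + 2*j + 16*exp(j) - 3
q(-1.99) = 15.39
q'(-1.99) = -2.62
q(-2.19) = 16.01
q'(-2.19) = -3.63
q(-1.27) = 15.02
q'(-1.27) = 1.81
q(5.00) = -2364.61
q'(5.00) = -3554.92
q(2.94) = 8.90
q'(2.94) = -139.37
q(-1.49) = 14.79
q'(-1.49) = 0.31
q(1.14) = 44.41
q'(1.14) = 20.79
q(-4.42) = 33.51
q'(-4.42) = -11.22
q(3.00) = 0.00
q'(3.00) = -157.68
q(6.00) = -9664.29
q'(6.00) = -12900.72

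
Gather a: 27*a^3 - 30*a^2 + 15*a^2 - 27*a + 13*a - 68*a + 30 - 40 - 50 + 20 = 27*a^3 - 15*a^2 - 82*a - 40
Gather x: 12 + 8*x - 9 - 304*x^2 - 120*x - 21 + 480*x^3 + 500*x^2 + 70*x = 480*x^3 + 196*x^2 - 42*x - 18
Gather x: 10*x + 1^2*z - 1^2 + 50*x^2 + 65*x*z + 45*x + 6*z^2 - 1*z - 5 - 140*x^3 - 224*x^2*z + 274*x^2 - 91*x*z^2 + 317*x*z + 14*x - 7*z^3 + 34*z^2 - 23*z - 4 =-140*x^3 + x^2*(324 - 224*z) + x*(-91*z^2 + 382*z + 69) - 7*z^3 + 40*z^2 - 23*z - 10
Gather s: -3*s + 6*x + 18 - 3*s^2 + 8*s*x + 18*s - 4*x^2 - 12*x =-3*s^2 + s*(8*x + 15) - 4*x^2 - 6*x + 18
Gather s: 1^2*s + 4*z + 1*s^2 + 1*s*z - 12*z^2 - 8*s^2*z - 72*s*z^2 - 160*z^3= s^2*(1 - 8*z) + s*(-72*z^2 + z + 1) - 160*z^3 - 12*z^2 + 4*z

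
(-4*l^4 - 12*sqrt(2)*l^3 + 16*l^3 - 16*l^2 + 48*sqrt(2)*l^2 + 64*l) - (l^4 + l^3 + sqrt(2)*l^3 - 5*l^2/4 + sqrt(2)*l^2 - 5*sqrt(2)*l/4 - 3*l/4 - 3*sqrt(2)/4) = -5*l^4 - 13*sqrt(2)*l^3 + 15*l^3 - 59*l^2/4 + 47*sqrt(2)*l^2 + 5*sqrt(2)*l/4 + 259*l/4 + 3*sqrt(2)/4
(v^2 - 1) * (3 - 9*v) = -9*v^3 + 3*v^2 + 9*v - 3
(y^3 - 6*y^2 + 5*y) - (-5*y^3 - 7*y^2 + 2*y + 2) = 6*y^3 + y^2 + 3*y - 2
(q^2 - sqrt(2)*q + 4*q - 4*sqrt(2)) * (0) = 0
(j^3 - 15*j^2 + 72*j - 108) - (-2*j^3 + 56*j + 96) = 3*j^3 - 15*j^2 + 16*j - 204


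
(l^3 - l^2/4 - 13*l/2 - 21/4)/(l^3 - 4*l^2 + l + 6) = (l + 7/4)/(l - 2)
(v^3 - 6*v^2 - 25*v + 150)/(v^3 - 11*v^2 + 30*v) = (v + 5)/v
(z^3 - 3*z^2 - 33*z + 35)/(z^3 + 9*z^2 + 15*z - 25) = (z - 7)/(z + 5)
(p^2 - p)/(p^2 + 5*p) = (p - 1)/(p + 5)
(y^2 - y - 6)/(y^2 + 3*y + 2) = (y - 3)/(y + 1)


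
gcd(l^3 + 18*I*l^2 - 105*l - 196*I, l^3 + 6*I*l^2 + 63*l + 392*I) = l^2 + 14*I*l - 49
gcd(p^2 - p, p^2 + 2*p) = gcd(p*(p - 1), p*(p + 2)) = p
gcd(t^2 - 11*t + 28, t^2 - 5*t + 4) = t - 4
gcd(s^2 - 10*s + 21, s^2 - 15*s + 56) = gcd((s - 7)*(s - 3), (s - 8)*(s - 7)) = s - 7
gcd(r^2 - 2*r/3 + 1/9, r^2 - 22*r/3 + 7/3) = r - 1/3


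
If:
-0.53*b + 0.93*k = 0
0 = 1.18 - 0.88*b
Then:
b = 1.34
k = 0.76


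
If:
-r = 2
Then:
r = -2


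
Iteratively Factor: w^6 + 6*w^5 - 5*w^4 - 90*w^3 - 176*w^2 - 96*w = (w)*(w^5 + 6*w^4 - 5*w^3 - 90*w^2 - 176*w - 96) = w*(w - 4)*(w^4 + 10*w^3 + 35*w^2 + 50*w + 24) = w*(w - 4)*(w + 1)*(w^3 + 9*w^2 + 26*w + 24) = w*(w - 4)*(w + 1)*(w + 2)*(w^2 + 7*w + 12) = w*(w - 4)*(w + 1)*(w + 2)*(w + 4)*(w + 3)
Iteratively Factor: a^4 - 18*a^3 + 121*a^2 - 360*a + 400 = (a - 4)*(a^3 - 14*a^2 + 65*a - 100) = (a - 5)*(a - 4)*(a^2 - 9*a + 20) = (a - 5)^2*(a - 4)*(a - 4)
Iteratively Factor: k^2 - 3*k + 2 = (k - 2)*(k - 1)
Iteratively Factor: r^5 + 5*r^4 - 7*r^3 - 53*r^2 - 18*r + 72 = (r - 1)*(r^4 + 6*r^3 - r^2 - 54*r - 72) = (r - 1)*(r + 3)*(r^3 + 3*r^2 - 10*r - 24) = (r - 3)*(r - 1)*(r + 3)*(r^2 + 6*r + 8) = (r - 3)*(r - 1)*(r + 3)*(r + 4)*(r + 2)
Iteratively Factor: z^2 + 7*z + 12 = (z + 3)*(z + 4)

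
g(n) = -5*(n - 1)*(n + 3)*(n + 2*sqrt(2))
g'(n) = -5*(n - 1)*(n + 3) - 5*(n - 1)*(n + 2*sqrt(2)) - 5*(n + 3)*(n + 2*sqrt(2)) = -15*n^2 - 20*sqrt(2)*n - 20*n - 20*sqrt(2) + 15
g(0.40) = 32.93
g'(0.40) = -35.00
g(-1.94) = 13.84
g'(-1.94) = 23.93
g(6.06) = -2037.39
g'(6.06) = -856.74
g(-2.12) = 9.73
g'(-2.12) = 21.66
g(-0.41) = 44.16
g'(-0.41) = 3.99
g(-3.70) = 14.34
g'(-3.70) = -39.98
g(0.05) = 41.70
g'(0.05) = -15.74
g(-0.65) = 42.23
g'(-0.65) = 11.76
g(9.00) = -5677.65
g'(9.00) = -1662.84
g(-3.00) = 0.00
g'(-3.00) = -3.43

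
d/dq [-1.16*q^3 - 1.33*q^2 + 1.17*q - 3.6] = -3.48*q^2 - 2.66*q + 1.17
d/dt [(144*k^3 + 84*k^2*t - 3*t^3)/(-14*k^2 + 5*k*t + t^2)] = 3*(-632*k^4 - 96*k^3*t + 14*k^2*t^2 - 10*k*t^3 - t^4)/(196*k^4 - 140*k^3*t - 3*k^2*t^2 + 10*k*t^3 + t^4)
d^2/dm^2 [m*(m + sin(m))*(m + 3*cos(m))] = -m^2*sin(m) - 3*m^2*cos(m) - 12*m*sin(m) - 6*m*sin(2*m) + 4*m*cos(m) + 6*m + 2*sin(m) + 6*cos(m) + 6*cos(2*m)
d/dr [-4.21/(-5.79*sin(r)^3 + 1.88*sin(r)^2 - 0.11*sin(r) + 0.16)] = (-73.1277*sin(r)^2 + 15.8296*sin(r) - 0.4631)*cos(r)/(5.79*sin(r)^3 - 1.88*sin(r)^2 + 0.11*sin(r) - 0.16)^2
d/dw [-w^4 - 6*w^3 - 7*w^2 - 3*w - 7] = -4*w^3 - 18*w^2 - 14*w - 3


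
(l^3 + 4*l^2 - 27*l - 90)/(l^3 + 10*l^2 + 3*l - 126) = (l^2 - 2*l - 15)/(l^2 + 4*l - 21)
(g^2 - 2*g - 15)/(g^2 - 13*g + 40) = (g + 3)/(g - 8)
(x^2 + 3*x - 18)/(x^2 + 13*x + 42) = (x - 3)/(x + 7)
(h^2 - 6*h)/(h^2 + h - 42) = h/(h + 7)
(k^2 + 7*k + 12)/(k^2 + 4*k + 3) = (k + 4)/(k + 1)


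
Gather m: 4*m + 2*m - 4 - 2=6*m - 6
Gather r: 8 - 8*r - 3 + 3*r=5 - 5*r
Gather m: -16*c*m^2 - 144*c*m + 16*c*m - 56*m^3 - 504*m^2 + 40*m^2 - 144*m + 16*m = -56*m^3 + m^2*(-16*c - 464) + m*(-128*c - 128)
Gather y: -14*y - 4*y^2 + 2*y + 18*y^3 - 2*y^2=18*y^3 - 6*y^2 - 12*y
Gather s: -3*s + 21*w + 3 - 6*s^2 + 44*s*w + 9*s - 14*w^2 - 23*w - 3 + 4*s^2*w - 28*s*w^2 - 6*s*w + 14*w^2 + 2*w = s^2*(4*w - 6) + s*(-28*w^2 + 38*w + 6)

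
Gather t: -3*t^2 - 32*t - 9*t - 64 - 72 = -3*t^2 - 41*t - 136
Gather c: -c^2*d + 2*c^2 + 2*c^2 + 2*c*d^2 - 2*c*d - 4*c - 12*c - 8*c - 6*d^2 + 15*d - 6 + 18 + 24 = c^2*(4 - d) + c*(2*d^2 - 2*d - 24) - 6*d^2 + 15*d + 36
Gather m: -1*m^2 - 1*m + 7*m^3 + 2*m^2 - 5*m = 7*m^3 + m^2 - 6*m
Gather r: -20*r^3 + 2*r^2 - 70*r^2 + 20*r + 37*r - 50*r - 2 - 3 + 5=-20*r^3 - 68*r^2 + 7*r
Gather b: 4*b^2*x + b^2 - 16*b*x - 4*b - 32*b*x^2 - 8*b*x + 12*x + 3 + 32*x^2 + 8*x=b^2*(4*x + 1) + b*(-32*x^2 - 24*x - 4) + 32*x^2 + 20*x + 3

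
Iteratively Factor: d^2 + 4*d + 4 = (d + 2)*(d + 2)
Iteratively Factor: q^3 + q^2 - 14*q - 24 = (q + 3)*(q^2 - 2*q - 8) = (q + 2)*(q + 3)*(q - 4)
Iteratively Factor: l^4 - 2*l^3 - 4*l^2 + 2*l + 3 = (l + 1)*(l^3 - 3*l^2 - l + 3) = (l - 3)*(l + 1)*(l^2 - 1) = (l - 3)*(l - 1)*(l + 1)*(l + 1)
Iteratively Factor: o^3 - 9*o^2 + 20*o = (o - 4)*(o^2 - 5*o) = (o - 5)*(o - 4)*(o)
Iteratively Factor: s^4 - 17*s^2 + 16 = (s - 4)*(s^3 + 4*s^2 - s - 4) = (s - 4)*(s - 1)*(s^2 + 5*s + 4) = (s - 4)*(s - 1)*(s + 1)*(s + 4)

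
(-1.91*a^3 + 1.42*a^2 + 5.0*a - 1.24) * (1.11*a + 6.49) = -2.1201*a^4 - 10.8197*a^3 + 14.7658*a^2 + 31.0736*a - 8.0476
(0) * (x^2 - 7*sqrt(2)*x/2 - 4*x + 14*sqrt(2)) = 0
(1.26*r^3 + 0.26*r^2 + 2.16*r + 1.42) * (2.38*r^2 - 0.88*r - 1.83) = 2.9988*r^5 - 0.49*r^4 + 2.6062*r^3 + 1.003*r^2 - 5.2024*r - 2.5986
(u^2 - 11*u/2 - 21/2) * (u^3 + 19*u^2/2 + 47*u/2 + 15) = u^5 + 4*u^4 - 157*u^3/4 - 214*u^2 - 1317*u/4 - 315/2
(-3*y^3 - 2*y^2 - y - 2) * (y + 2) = -3*y^4 - 8*y^3 - 5*y^2 - 4*y - 4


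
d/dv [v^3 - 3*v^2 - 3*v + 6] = 3*v^2 - 6*v - 3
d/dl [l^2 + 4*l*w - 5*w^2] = 2*l + 4*w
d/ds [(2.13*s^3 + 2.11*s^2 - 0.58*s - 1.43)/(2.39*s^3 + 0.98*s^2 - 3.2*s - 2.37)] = (1.77635683940025e-15*s^5 - 2.9555*s^4 - 10.8596*s^3 - 11.0748*s^2 - 7.1986*s - 3.2014)/(5.7121*s^6 + 4.6844*s^5 - 14.3356*s^4 - 17.6006*s^3 + 5.5948*s^2 + 15.168*s + 5.6169)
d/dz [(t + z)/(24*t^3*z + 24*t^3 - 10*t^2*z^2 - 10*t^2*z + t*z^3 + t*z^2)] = (24*t^2*z + 24*t^2 - 10*t*z^2 - 10*t*z + z^3 + z^2 - (t + z)*(24*t^2 - 20*t*z - 10*t + 3*z^2 + 2*z))/(t*(24*t^2*z + 24*t^2 - 10*t*z^2 - 10*t*z + z^3 + z^2)^2)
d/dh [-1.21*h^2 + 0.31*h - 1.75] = 0.31 - 2.42*h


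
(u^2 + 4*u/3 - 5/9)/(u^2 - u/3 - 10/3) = (u - 1/3)/(u - 2)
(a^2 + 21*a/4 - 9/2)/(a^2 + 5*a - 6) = (a - 3/4)/(a - 1)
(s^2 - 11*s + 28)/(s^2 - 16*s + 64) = (s^2 - 11*s + 28)/(s^2 - 16*s + 64)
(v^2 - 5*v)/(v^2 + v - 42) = v*(v - 5)/(v^2 + v - 42)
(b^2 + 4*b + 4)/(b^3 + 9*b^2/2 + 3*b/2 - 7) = 2*(b + 2)/(2*b^2 + 5*b - 7)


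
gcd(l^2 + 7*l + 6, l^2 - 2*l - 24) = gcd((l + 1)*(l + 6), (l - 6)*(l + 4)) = 1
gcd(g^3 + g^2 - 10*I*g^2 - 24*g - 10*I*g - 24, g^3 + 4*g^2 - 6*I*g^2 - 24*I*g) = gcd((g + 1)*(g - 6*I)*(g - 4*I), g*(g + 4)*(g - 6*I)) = g - 6*I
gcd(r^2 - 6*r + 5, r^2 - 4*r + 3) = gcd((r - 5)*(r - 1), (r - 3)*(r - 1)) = r - 1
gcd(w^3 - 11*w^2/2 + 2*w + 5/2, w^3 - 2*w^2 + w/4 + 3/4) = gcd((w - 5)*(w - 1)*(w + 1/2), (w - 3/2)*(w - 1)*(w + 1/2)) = w^2 - w/2 - 1/2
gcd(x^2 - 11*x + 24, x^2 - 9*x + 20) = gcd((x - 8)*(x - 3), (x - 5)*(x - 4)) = 1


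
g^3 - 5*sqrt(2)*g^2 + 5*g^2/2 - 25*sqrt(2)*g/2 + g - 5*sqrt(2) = (g + 1/2)*(g + 2)*(g - 5*sqrt(2))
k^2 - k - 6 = (k - 3)*(k + 2)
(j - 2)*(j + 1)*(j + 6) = j^3 + 5*j^2 - 8*j - 12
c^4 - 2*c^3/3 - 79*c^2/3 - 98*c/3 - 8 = (c - 6)*(c + 1/3)*(c + 1)*(c + 4)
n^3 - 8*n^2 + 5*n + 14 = (n - 7)*(n - 2)*(n + 1)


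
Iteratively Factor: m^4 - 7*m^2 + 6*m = (m - 1)*(m^3 + m^2 - 6*m) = (m - 1)*(m + 3)*(m^2 - 2*m) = (m - 2)*(m - 1)*(m + 3)*(m)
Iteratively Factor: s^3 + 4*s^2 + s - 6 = (s + 2)*(s^2 + 2*s - 3) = (s + 2)*(s + 3)*(s - 1)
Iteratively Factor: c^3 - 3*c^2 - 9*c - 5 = (c + 1)*(c^2 - 4*c - 5) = (c - 5)*(c + 1)*(c + 1)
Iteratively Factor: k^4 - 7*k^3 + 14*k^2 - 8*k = (k - 1)*(k^3 - 6*k^2 + 8*k) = k*(k - 1)*(k^2 - 6*k + 8) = k*(k - 2)*(k - 1)*(k - 4)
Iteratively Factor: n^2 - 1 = (n + 1)*(n - 1)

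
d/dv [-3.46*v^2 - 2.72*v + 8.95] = -6.92*v - 2.72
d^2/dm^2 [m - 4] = 0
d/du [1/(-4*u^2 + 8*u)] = (u - 1)/(2*u^2*(u - 2)^2)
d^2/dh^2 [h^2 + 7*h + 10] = 2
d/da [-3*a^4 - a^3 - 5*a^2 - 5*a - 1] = -12*a^3 - 3*a^2 - 10*a - 5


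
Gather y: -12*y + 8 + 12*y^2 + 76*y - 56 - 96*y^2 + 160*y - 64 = -84*y^2 + 224*y - 112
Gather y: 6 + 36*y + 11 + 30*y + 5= 66*y + 22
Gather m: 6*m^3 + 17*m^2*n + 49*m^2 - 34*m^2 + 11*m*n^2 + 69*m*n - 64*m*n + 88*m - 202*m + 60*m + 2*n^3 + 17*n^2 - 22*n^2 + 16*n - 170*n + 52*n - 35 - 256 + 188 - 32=6*m^3 + m^2*(17*n + 15) + m*(11*n^2 + 5*n - 54) + 2*n^3 - 5*n^2 - 102*n - 135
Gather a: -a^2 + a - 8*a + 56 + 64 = -a^2 - 7*a + 120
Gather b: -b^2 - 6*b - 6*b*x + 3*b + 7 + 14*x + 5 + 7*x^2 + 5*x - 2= -b^2 + b*(-6*x - 3) + 7*x^2 + 19*x + 10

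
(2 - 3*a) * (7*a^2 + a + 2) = -21*a^3 + 11*a^2 - 4*a + 4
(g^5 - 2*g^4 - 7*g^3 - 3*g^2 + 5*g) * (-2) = -2*g^5 + 4*g^4 + 14*g^3 + 6*g^2 - 10*g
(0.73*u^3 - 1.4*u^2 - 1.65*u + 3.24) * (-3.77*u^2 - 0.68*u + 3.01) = -2.7521*u^5 + 4.7816*u^4 + 9.3698*u^3 - 15.3068*u^2 - 7.1697*u + 9.7524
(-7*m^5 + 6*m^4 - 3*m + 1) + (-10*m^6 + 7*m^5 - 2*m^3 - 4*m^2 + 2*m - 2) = -10*m^6 + 6*m^4 - 2*m^3 - 4*m^2 - m - 1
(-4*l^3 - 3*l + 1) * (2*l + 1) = -8*l^4 - 4*l^3 - 6*l^2 - l + 1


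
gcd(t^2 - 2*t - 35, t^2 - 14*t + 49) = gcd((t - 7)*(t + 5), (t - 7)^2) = t - 7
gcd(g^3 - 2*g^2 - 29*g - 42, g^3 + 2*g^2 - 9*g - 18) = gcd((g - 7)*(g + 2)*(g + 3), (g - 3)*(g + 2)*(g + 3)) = g^2 + 5*g + 6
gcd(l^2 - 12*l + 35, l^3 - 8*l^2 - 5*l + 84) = l - 7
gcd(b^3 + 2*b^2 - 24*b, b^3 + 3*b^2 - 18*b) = b^2 + 6*b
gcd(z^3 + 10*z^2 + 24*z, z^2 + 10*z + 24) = z^2 + 10*z + 24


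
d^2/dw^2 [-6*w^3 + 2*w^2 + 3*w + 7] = 4 - 36*w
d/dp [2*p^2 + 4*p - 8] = 4*p + 4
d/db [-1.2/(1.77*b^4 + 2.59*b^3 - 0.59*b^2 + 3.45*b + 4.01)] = (8.496*b^3 + 9.324*b^2 - 1.416*b + 4.14)/(1.77*b^4 + 2.59*b^3 - 0.59*b^2 + 3.45*b + 4.01)^2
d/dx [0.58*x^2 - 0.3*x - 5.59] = 1.16*x - 0.3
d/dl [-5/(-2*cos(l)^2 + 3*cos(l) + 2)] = 5*(4*cos(l) - 3)*sin(l)/(2*sin(l)^2 + 3*cos(l))^2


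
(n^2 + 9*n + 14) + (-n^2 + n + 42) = 10*n + 56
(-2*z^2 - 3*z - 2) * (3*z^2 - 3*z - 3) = -6*z^4 - 3*z^3 + 9*z^2 + 15*z + 6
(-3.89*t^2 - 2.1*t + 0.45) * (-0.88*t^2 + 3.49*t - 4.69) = 3.4232*t^4 - 11.7281*t^3 + 10.5191*t^2 + 11.4195*t - 2.1105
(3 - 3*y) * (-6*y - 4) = 18*y^2 - 6*y - 12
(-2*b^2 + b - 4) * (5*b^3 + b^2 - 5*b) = -10*b^5 + 3*b^4 - 9*b^3 - 9*b^2 + 20*b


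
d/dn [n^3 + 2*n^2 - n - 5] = 3*n^2 + 4*n - 1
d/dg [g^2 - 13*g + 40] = 2*g - 13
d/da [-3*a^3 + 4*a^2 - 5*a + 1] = -9*a^2 + 8*a - 5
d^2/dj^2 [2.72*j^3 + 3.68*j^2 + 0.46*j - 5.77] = 16.32*j + 7.36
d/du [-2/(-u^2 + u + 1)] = 2*(1 - 2*u)/(-u^2 + u + 1)^2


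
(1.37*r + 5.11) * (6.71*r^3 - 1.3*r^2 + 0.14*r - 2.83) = 9.1927*r^4 + 32.5071*r^3 - 6.4512*r^2 - 3.1617*r - 14.4613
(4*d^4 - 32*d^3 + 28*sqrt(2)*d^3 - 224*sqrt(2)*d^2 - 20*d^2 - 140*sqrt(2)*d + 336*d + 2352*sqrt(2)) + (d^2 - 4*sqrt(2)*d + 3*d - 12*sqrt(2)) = 4*d^4 - 32*d^3 + 28*sqrt(2)*d^3 - 224*sqrt(2)*d^2 - 19*d^2 - 144*sqrt(2)*d + 339*d + 2340*sqrt(2)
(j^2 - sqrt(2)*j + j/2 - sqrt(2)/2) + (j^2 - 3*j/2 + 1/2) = 2*j^2 - sqrt(2)*j - j - sqrt(2)/2 + 1/2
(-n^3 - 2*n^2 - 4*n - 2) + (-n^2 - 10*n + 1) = -n^3 - 3*n^2 - 14*n - 1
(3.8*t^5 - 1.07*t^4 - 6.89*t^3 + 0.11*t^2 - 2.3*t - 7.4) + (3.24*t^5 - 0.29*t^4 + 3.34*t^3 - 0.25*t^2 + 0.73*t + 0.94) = 7.04*t^5 - 1.36*t^4 - 3.55*t^3 - 0.14*t^2 - 1.57*t - 6.46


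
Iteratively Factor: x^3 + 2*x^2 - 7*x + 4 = (x - 1)*(x^2 + 3*x - 4) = (x - 1)*(x + 4)*(x - 1)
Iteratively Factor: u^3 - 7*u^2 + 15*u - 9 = (u - 3)*(u^2 - 4*u + 3) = (u - 3)*(u - 1)*(u - 3)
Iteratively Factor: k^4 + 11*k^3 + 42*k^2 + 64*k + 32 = (k + 1)*(k^3 + 10*k^2 + 32*k + 32) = (k + 1)*(k + 2)*(k^2 + 8*k + 16) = (k + 1)*(k + 2)*(k + 4)*(k + 4)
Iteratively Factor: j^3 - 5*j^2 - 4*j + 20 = (j + 2)*(j^2 - 7*j + 10) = (j - 5)*(j + 2)*(j - 2)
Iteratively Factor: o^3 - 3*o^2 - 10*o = (o - 5)*(o^2 + 2*o) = o*(o - 5)*(o + 2)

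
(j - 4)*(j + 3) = j^2 - j - 12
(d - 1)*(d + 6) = d^2 + 5*d - 6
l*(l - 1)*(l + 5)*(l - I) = l^4 + 4*l^3 - I*l^3 - 5*l^2 - 4*I*l^2 + 5*I*l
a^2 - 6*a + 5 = (a - 5)*(a - 1)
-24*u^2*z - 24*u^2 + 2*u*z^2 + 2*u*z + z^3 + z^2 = (-4*u + z)*(6*u + z)*(z + 1)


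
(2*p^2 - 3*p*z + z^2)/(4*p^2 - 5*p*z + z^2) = (-2*p + z)/(-4*p + z)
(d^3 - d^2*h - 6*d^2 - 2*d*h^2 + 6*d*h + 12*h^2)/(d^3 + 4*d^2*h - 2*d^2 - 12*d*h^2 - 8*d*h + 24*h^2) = (d^2 + d*h - 6*d - 6*h)/(d^2 + 6*d*h - 2*d - 12*h)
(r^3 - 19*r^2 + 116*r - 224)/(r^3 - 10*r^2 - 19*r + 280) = (r - 4)/(r + 5)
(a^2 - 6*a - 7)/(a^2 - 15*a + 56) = (a + 1)/(a - 8)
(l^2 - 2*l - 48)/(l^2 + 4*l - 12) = (l - 8)/(l - 2)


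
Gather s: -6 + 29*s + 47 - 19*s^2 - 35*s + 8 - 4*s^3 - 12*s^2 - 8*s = -4*s^3 - 31*s^2 - 14*s + 49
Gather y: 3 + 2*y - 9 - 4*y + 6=-2*y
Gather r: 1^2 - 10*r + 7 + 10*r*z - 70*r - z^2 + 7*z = r*(10*z - 80) - z^2 + 7*z + 8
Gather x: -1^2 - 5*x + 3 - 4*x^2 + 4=-4*x^2 - 5*x + 6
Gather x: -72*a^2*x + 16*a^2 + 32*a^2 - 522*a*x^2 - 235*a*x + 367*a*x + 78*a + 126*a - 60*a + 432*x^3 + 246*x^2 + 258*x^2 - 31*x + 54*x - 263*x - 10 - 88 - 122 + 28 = 48*a^2 + 144*a + 432*x^3 + x^2*(504 - 522*a) + x*(-72*a^2 + 132*a - 240) - 192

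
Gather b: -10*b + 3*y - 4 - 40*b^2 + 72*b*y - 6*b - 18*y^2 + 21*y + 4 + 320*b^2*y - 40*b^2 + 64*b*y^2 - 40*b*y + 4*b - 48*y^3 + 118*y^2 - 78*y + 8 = b^2*(320*y - 80) + b*(64*y^2 + 32*y - 12) - 48*y^3 + 100*y^2 - 54*y + 8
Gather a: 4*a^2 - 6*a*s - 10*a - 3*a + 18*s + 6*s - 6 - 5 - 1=4*a^2 + a*(-6*s - 13) + 24*s - 12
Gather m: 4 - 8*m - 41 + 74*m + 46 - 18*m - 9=48*m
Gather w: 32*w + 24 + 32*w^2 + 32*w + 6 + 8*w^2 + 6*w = 40*w^2 + 70*w + 30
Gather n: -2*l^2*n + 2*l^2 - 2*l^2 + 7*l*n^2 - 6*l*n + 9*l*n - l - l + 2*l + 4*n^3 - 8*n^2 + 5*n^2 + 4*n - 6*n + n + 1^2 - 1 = 4*n^3 + n^2*(7*l - 3) + n*(-2*l^2 + 3*l - 1)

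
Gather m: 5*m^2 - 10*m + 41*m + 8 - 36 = 5*m^2 + 31*m - 28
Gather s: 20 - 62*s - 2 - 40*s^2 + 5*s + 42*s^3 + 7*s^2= 42*s^3 - 33*s^2 - 57*s + 18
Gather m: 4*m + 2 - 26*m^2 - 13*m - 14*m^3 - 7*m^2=-14*m^3 - 33*m^2 - 9*m + 2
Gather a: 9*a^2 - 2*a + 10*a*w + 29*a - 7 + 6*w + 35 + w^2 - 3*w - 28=9*a^2 + a*(10*w + 27) + w^2 + 3*w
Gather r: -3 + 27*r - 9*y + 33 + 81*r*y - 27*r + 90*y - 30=81*r*y + 81*y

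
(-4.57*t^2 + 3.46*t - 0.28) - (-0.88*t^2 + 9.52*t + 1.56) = -3.69*t^2 - 6.06*t - 1.84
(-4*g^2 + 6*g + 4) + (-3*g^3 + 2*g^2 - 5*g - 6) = -3*g^3 - 2*g^2 + g - 2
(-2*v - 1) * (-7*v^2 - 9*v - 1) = 14*v^3 + 25*v^2 + 11*v + 1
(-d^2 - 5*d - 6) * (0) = 0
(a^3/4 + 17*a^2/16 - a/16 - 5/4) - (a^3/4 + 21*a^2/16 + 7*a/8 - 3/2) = -a^2/4 - 15*a/16 + 1/4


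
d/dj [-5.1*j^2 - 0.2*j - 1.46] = -10.2*j - 0.2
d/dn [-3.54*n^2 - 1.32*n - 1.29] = -7.08*n - 1.32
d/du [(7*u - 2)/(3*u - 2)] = -8/(3*u - 2)^2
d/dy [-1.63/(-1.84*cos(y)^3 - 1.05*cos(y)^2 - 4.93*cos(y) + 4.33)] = (8.9976*cos(y)^2 + 3.423*cos(y) + 8.0359)*sin(y)/(1.84*cos(y)^3 + 1.05*cos(y)^2 + 4.93*cos(y) - 4.33)^2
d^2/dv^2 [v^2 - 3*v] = 2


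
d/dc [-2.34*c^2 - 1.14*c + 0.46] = -4.68*c - 1.14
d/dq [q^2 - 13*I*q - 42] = 2*q - 13*I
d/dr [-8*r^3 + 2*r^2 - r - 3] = -24*r^2 + 4*r - 1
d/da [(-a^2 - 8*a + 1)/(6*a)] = (-a^2 - 1)/(6*a^2)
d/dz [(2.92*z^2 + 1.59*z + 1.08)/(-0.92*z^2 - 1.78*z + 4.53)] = (-3.7348*z^2 + 28.4424*z + 9.1251)/(0.8464*z^4 + 3.2752*z^3 - 5.1668*z^2 - 16.1268*z + 20.5209)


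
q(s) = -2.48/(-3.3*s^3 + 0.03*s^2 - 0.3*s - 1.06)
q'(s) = -2.48*(9.9*s^2 - 0.06*s + 0.3)/(-3.3*s^3 + 0.03*s^2 - 0.3*s - 1.06)^2 = (-24.552*s^2 + 0.1488*s - 0.744)/(3.3*s^3 - 0.03*s^2 + 0.3*s + 1.06)^2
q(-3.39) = -0.02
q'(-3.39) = -0.02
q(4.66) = 0.01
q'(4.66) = -0.00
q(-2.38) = -0.06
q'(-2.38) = -0.07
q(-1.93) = -0.11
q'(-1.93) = -0.17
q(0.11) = 2.26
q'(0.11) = -0.85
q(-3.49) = -0.02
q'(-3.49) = -0.02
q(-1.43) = -0.27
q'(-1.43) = -0.62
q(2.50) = 0.05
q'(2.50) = -0.05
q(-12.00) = -0.00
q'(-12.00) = -0.00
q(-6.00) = -0.00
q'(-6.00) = -0.00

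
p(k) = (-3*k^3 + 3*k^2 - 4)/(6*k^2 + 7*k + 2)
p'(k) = (-12*k - 7)*(-3*k^3 + 3*k^2 - 4)/(6*k^2 + 7*k + 2)^2 + (-9*k^2 + 6*k)/(6*k^2 + 7*k + 2) = (-18*k^4 - 42*k^3 + 3*k^2 + 60*k + 28)/(36*k^4 + 84*k^3 + 73*k^2 + 28*k + 4)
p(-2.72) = 2.87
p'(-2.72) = -0.34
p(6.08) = -2.13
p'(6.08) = -0.47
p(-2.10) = 2.69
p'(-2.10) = -0.24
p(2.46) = -0.55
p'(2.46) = -0.35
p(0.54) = -0.48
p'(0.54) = 0.94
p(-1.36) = 2.54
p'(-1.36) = -0.31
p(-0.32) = -9.60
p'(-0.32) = 73.44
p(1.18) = -0.26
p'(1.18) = -0.00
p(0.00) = -2.00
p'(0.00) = 7.00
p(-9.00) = 5.71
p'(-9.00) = -0.49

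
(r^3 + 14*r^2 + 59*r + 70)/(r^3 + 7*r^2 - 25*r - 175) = (r + 2)/(r - 5)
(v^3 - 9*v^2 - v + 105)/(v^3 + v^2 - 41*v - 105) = (v - 5)/(v + 5)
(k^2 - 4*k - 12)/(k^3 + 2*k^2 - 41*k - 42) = (k + 2)/(k^2 + 8*k + 7)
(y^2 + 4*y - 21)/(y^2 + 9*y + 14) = (y - 3)/(y + 2)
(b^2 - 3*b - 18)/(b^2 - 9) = (b - 6)/(b - 3)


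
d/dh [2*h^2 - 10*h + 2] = 4*h - 10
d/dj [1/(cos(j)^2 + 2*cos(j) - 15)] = 2*(cos(j) + 1)*sin(j)/(cos(j)^2 + 2*cos(j) - 15)^2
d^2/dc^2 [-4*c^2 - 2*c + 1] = -8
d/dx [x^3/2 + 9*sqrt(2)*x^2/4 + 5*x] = 3*x^2/2 + 9*sqrt(2)*x/2 + 5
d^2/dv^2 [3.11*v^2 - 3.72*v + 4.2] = 6.22000000000000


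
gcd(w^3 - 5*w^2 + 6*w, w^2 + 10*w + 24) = 1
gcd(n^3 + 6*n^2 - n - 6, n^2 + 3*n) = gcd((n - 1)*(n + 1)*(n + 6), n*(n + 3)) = 1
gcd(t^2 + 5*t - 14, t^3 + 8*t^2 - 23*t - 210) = t + 7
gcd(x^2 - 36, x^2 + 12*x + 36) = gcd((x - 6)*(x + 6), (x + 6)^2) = x + 6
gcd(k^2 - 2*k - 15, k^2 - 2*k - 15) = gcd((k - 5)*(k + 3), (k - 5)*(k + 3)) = k^2 - 2*k - 15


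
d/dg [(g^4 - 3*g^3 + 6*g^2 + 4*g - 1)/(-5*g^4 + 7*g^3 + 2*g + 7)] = 2*(-4*g^6 + 30*g^5 + 12*g^4 - 30*g^3 - 15*g^2 + 42*g + 15)/(25*g^8 - 70*g^7 + 49*g^6 - 20*g^5 - 42*g^4 + 98*g^3 + 4*g^2 + 28*g + 49)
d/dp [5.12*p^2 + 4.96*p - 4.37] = 10.24*p + 4.96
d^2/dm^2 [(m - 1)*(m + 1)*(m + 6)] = 6*m + 12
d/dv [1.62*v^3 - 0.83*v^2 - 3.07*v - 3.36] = 4.86*v^2 - 1.66*v - 3.07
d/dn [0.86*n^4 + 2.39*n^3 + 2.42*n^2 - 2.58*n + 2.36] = 3.44*n^3 + 7.17*n^2 + 4.84*n - 2.58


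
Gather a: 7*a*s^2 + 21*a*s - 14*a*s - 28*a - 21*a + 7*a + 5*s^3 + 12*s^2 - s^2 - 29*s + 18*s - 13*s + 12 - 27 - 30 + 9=a*(7*s^2 + 7*s - 42) + 5*s^3 + 11*s^2 - 24*s - 36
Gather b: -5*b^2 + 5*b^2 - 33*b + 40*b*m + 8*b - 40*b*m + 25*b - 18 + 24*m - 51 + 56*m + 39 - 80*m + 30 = 0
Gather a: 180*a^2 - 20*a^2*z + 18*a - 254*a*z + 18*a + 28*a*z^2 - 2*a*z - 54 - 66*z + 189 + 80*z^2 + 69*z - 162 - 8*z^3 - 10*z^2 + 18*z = a^2*(180 - 20*z) + a*(28*z^2 - 256*z + 36) - 8*z^3 + 70*z^2 + 21*z - 27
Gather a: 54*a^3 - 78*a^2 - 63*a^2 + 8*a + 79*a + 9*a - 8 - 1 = 54*a^3 - 141*a^2 + 96*a - 9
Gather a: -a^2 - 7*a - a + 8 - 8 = -a^2 - 8*a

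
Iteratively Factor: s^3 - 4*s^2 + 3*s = (s - 1)*(s^2 - 3*s) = (s - 3)*(s - 1)*(s)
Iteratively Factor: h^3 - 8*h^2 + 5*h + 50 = (h - 5)*(h^2 - 3*h - 10) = (h - 5)^2*(h + 2)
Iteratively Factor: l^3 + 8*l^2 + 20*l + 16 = (l + 2)*(l^2 + 6*l + 8) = (l + 2)*(l + 4)*(l + 2)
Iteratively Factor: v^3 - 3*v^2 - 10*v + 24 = (v - 4)*(v^2 + v - 6) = (v - 4)*(v + 3)*(v - 2)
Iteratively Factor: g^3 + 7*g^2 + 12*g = (g + 4)*(g^2 + 3*g) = g*(g + 4)*(g + 3)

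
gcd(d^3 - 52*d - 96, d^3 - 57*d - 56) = d - 8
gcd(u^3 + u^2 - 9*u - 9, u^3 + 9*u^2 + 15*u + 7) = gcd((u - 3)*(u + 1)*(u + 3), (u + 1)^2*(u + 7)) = u + 1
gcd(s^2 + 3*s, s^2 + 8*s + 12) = 1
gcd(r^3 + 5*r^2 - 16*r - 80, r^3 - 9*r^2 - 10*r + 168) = r + 4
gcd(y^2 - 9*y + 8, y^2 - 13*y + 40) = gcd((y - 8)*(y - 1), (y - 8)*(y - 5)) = y - 8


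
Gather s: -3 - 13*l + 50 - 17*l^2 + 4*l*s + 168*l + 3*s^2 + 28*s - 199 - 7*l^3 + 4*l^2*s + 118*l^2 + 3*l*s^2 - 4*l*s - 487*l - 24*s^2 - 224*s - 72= -7*l^3 + 101*l^2 - 332*l + s^2*(3*l - 21) + s*(4*l^2 - 196) - 224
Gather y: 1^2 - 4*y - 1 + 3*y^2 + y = 3*y^2 - 3*y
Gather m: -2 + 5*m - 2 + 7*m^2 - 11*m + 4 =7*m^2 - 6*m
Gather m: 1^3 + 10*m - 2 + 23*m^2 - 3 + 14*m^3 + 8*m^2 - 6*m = 14*m^3 + 31*m^2 + 4*m - 4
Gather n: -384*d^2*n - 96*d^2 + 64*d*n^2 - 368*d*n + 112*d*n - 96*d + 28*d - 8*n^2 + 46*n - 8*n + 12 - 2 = -96*d^2 - 68*d + n^2*(64*d - 8) + n*(-384*d^2 - 256*d + 38) + 10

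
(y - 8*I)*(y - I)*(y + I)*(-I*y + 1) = -I*y^4 - 7*y^3 - 9*I*y^2 - 7*y - 8*I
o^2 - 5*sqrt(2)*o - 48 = (o - 8*sqrt(2))*(o + 3*sqrt(2))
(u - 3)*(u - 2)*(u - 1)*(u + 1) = u^4 - 5*u^3 + 5*u^2 + 5*u - 6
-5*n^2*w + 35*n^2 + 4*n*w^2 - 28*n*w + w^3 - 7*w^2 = (-n + w)*(5*n + w)*(w - 7)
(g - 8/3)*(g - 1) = g^2 - 11*g/3 + 8/3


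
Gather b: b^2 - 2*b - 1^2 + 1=b^2 - 2*b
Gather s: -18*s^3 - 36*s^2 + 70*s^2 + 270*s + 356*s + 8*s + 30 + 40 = -18*s^3 + 34*s^2 + 634*s + 70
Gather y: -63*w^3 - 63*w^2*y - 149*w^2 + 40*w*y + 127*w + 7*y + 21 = -63*w^3 - 149*w^2 + 127*w + y*(-63*w^2 + 40*w + 7) + 21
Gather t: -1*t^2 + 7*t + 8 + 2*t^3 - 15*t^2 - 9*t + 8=2*t^3 - 16*t^2 - 2*t + 16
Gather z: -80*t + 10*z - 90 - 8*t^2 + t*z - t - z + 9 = -8*t^2 - 81*t + z*(t + 9) - 81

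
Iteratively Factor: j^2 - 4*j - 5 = (j - 5)*(j + 1)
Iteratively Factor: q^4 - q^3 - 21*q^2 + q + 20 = (q + 1)*(q^3 - 2*q^2 - 19*q + 20) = (q - 5)*(q + 1)*(q^2 + 3*q - 4) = (q - 5)*(q - 1)*(q + 1)*(q + 4)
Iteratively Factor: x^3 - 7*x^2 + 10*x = (x - 2)*(x^2 - 5*x) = x*(x - 2)*(x - 5)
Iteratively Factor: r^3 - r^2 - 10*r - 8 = (r + 1)*(r^2 - 2*r - 8) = (r + 1)*(r + 2)*(r - 4)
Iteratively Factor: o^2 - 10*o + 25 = (o - 5)*(o - 5)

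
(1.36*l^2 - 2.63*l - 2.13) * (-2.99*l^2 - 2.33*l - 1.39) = -4.0664*l^4 + 4.6949*l^3 + 10.6062*l^2 + 8.6186*l + 2.9607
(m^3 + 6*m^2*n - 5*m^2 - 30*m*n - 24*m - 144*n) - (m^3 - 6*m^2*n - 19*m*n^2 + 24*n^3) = 12*m^2*n - 5*m^2 + 19*m*n^2 - 30*m*n - 24*m - 24*n^3 - 144*n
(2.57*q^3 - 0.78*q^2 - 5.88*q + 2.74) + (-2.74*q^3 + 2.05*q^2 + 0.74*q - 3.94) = -0.17*q^3 + 1.27*q^2 - 5.14*q - 1.2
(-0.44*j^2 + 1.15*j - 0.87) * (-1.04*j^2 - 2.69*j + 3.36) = 0.4576*j^4 - 0.0124*j^3 - 3.6671*j^2 + 6.2043*j - 2.9232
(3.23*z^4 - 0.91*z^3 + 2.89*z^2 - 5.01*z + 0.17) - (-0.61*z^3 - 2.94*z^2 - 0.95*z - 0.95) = 3.23*z^4 - 0.3*z^3 + 5.83*z^2 - 4.06*z + 1.12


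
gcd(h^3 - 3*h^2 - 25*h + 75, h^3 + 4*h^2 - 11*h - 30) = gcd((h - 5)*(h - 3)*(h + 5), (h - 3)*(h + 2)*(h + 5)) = h^2 + 2*h - 15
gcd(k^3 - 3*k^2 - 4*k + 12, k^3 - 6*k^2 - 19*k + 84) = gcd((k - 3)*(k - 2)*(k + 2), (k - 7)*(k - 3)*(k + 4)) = k - 3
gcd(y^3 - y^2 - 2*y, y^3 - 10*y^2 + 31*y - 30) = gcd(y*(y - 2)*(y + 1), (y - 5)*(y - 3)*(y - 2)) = y - 2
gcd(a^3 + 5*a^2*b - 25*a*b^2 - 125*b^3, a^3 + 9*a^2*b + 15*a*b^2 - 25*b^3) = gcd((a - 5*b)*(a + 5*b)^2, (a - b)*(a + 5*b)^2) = a^2 + 10*a*b + 25*b^2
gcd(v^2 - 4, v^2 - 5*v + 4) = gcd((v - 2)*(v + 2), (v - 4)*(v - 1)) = 1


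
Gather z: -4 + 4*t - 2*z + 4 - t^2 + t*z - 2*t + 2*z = -t^2 + t*z + 2*t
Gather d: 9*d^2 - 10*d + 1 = 9*d^2 - 10*d + 1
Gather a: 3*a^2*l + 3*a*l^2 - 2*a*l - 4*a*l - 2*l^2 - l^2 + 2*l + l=3*a^2*l + a*(3*l^2 - 6*l) - 3*l^2 + 3*l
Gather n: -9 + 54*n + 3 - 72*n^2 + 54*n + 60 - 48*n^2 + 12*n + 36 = -120*n^2 + 120*n + 90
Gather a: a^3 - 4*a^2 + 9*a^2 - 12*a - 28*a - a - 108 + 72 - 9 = a^3 + 5*a^2 - 41*a - 45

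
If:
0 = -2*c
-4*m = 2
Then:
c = 0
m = -1/2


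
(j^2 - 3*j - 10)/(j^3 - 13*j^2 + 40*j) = (j + 2)/(j*(j - 8))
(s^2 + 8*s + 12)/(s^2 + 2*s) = (s + 6)/s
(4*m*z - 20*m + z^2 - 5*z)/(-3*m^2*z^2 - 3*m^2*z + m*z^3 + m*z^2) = (-4*m*z + 20*m - z^2 + 5*z)/(m*z*(3*m*z + 3*m - z^2 - z))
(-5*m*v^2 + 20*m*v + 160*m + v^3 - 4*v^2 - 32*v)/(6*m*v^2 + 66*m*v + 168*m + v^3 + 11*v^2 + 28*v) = (-5*m*v + 40*m + v^2 - 8*v)/(6*m*v + 42*m + v^2 + 7*v)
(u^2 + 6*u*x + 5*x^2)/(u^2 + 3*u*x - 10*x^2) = (-u - x)/(-u + 2*x)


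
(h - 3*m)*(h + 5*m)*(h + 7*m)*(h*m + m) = h^4*m + 9*h^3*m^2 + h^3*m - h^2*m^3 + 9*h^2*m^2 - 105*h*m^4 - h*m^3 - 105*m^4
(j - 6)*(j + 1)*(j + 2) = j^3 - 3*j^2 - 16*j - 12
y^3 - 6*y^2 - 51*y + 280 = (y - 8)*(y - 5)*(y + 7)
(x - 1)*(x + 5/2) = x^2 + 3*x/2 - 5/2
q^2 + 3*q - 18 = (q - 3)*(q + 6)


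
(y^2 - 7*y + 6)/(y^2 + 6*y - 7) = (y - 6)/(y + 7)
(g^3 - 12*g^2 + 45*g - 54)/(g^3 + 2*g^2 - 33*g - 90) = (g^2 - 6*g + 9)/(g^2 + 8*g + 15)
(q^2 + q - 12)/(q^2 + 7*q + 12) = (q - 3)/(q + 3)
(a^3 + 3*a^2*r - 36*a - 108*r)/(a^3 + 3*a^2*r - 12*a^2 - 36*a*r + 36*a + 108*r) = (a + 6)/(a - 6)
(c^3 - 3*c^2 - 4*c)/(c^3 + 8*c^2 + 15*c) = (c^2 - 3*c - 4)/(c^2 + 8*c + 15)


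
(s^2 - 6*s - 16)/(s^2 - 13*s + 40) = (s + 2)/(s - 5)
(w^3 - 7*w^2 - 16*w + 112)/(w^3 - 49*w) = (w^2 - 16)/(w*(w + 7))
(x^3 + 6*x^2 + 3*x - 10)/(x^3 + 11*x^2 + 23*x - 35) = (x + 2)/(x + 7)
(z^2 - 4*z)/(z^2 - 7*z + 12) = z/(z - 3)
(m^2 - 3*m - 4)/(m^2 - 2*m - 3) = (m - 4)/(m - 3)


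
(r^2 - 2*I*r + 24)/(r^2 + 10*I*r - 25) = (r^2 - 2*I*r + 24)/(r^2 + 10*I*r - 25)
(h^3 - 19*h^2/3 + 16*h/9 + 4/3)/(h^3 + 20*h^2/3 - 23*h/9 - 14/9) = (h - 6)/(h + 7)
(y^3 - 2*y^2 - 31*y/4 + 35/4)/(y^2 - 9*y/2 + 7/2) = y + 5/2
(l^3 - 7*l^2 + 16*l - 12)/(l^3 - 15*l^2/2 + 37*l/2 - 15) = 2*(l - 2)/(2*l - 5)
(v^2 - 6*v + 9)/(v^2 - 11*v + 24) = (v - 3)/(v - 8)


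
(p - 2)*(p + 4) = p^2 + 2*p - 8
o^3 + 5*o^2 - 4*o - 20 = (o - 2)*(o + 2)*(o + 5)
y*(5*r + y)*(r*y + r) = 5*r^2*y^2 + 5*r^2*y + r*y^3 + r*y^2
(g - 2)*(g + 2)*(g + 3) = g^3 + 3*g^2 - 4*g - 12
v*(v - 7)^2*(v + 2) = v^4 - 12*v^3 + 21*v^2 + 98*v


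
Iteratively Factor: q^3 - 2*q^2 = (q - 2)*(q^2) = q*(q - 2)*(q)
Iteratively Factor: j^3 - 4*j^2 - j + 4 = (j - 1)*(j^2 - 3*j - 4) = (j - 4)*(j - 1)*(j + 1)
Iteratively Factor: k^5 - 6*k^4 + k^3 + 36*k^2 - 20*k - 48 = (k - 3)*(k^4 - 3*k^3 - 8*k^2 + 12*k + 16) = (k - 3)*(k + 1)*(k^3 - 4*k^2 - 4*k + 16) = (k - 3)*(k + 1)*(k + 2)*(k^2 - 6*k + 8) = (k - 4)*(k - 3)*(k + 1)*(k + 2)*(k - 2)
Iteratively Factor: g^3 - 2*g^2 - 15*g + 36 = (g + 4)*(g^2 - 6*g + 9) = (g - 3)*(g + 4)*(g - 3)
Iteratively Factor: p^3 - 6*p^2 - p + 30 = (p - 5)*(p^2 - p - 6) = (p - 5)*(p - 3)*(p + 2)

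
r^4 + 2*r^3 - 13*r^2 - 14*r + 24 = (r - 3)*(r - 1)*(r + 2)*(r + 4)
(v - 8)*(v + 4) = v^2 - 4*v - 32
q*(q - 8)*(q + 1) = q^3 - 7*q^2 - 8*q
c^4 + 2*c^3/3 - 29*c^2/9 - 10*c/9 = c*(c - 5/3)*(c + 1/3)*(c + 2)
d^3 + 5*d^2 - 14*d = d*(d - 2)*(d + 7)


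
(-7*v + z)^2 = 49*v^2 - 14*v*z + z^2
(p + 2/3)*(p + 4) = p^2 + 14*p/3 + 8/3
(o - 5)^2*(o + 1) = o^3 - 9*o^2 + 15*o + 25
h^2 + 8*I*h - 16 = (h + 4*I)^2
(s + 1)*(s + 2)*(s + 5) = s^3 + 8*s^2 + 17*s + 10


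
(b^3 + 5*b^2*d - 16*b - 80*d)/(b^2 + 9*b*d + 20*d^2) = (b^2 - 16)/(b + 4*d)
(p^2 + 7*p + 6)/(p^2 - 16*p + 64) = (p^2 + 7*p + 6)/(p^2 - 16*p + 64)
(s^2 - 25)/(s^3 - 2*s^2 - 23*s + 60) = (s - 5)/(s^2 - 7*s + 12)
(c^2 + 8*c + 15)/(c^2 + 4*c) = (c^2 + 8*c + 15)/(c*(c + 4))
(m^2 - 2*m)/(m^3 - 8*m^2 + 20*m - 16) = m/(m^2 - 6*m + 8)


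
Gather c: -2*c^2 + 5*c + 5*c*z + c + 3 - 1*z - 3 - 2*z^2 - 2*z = -2*c^2 + c*(5*z + 6) - 2*z^2 - 3*z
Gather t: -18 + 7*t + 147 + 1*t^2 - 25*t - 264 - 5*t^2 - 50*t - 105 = -4*t^2 - 68*t - 240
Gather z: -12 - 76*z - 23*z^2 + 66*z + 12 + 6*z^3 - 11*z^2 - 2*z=6*z^3 - 34*z^2 - 12*z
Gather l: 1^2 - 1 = 0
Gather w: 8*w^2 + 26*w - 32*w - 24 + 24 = 8*w^2 - 6*w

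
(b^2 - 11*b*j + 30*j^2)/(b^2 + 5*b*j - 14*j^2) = (b^2 - 11*b*j + 30*j^2)/(b^2 + 5*b*j - 14*j^2)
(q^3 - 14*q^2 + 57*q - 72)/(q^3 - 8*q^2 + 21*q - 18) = (q - 8)/(q - 2)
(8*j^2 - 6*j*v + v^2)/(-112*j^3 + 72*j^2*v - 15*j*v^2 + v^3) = (-2*j + v)/(28*j^2 - 11*j*v + v^2)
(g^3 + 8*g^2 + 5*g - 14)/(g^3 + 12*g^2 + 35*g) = (g^2 + g - 2)/(g*(g + 5))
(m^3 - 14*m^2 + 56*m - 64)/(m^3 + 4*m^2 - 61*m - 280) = (m^2 - 6*m + 8)/(m^2 + 12*m + 35)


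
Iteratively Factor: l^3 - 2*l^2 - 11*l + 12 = (l + 3)*(l^2 - 5*l + 4) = (l - 1)*(l + 3)*(l - 4)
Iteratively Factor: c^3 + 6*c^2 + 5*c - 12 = (c + 3)*(c^2 + 3*c - 4) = (c + 3)*(c + 4)*(c - 1)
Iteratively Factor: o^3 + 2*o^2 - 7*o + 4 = (o + 4)*(o^2 - 2*o + 1) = (o - 1)*(o + 4)*(o - 1)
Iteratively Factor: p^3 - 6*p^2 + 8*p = (p)*(p^2 - 6*p + 8) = p*(p - 2)*(p - 4)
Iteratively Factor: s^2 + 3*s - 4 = (s - 1)*(s + 4)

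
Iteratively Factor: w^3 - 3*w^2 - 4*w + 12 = (w - 3)*(w^2 - 4) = (w - 3)*(w + 2)*(w - 2)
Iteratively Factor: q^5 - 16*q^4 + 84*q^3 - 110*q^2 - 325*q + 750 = (q - 5)*(q^4 - 11*q^3 + 29*q^2 + 35*q - 150) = (q - 5)^2*(q^3 - 6*q^2 - q + 30) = (q - 5)^3*(q^2 - q - 6) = (q - 5)^3*(q + 2)*(q - 3)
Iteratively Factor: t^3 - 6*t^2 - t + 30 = (t - 3)*(t^2 - 3*t - 10) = (t - 5)*(t - 3)*(t + 2)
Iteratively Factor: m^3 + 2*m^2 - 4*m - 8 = (m + 2)*(m^2 - 4) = (m - 2)*(m + 2)*(m + 2)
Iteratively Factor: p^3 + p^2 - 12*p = (p)*(p^2 + p - 12) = p*(p + 4)*(p - 3)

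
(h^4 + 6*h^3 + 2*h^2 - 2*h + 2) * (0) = 0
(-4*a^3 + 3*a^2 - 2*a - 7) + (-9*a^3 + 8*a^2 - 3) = -13*a^3 + 11*a^2 - 2*a - 10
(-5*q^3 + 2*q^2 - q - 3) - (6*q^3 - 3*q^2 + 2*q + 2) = -11*q^3 + 5*q^2 - 3*q - 5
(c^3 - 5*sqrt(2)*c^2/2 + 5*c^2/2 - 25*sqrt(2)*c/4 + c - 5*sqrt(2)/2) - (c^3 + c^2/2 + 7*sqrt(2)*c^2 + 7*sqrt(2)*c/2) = -19*sqrt(2)*c^2/2 + 2*c^2 - 39*sqrt(2)*c/4 + c - 5*sqrt(2)/2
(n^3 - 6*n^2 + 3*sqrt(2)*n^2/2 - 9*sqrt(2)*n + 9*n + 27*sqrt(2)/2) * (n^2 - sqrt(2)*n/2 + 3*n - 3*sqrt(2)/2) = n^5 - 3*n^4 + sqrt(2)*n^4 - 21*n^3/2 - 3*sqrt(2)*n^3 - 9*sqrt(2)*n^2 + 63*n^2/2 + 27*n/2 + 27*sqrt(2)*n - 81/2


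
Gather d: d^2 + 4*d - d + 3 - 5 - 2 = d^2 + 3*d - 4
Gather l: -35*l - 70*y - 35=-35*l - 70*y - 35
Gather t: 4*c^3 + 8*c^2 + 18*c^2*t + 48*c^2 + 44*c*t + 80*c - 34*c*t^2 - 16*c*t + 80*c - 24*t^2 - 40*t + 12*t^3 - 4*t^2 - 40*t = 4*c^3 + 56*c^2 + 160*c + 12*t^3 + t^2*(-34*c - 28) + t*(18*c^2 + 28*c - 80)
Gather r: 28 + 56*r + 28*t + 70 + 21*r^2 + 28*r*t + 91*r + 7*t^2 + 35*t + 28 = 21*r^2 + r*(28*t + 147) + 7*t^2 + 63*t + 126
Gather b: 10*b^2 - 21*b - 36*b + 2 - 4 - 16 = 10*b^2 - 57*b - 18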